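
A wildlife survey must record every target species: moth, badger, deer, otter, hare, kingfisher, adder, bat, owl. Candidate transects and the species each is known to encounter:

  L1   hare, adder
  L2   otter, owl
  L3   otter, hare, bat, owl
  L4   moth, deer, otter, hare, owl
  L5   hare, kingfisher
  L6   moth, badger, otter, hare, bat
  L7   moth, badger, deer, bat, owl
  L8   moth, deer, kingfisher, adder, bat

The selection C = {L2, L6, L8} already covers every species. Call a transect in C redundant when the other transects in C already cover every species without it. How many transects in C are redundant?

0

Drop L2: owl uncovered — not redundant.
Drop L6: badger, hare uncovered — not redundant.
Drop L8: deer, kingfisher, adder uncovered — not redundant.
None of the transects in C is redundant.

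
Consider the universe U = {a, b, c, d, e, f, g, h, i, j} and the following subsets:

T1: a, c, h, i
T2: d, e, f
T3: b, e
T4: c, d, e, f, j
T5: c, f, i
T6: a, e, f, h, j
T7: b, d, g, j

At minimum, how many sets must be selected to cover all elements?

3

T1, T2, T7 together cover {a, b, c, d, e, f, g, h, i, j} — every element.
No 2 of the 7 sets cover everything (all 21 pairs fall short), so 3 is minimum.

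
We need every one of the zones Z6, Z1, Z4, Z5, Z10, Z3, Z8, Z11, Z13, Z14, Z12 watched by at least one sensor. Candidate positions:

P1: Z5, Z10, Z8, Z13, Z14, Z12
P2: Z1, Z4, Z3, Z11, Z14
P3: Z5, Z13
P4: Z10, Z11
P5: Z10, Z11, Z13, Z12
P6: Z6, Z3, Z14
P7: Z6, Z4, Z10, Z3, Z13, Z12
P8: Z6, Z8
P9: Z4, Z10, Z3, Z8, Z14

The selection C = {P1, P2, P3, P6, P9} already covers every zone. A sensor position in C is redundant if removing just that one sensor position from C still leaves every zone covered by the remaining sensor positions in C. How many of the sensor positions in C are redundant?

Drop P1: Z12 uncovered — not redundant.
Drop P2: Z1, Z11 uncovered — not redundant.
Drop P3: the rest still cover every zone — redundant.
Drop P6: Z6 uncovered — not redundant.
Drop P9: the rest still cover every zone — redundant.
2 redundant: P3, P9.

2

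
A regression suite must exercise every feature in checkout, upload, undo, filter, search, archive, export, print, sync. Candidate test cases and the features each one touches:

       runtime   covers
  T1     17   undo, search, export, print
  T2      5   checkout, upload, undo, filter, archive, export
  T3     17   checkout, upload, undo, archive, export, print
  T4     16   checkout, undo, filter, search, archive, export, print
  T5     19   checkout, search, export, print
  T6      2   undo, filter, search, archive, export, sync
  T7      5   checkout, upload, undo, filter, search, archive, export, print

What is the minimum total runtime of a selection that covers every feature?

T6, T7 cover every feature at runtime 2 + 5 = 7.
Any cover uses at least 2 test cases; among all covering selections none totals below 7.

7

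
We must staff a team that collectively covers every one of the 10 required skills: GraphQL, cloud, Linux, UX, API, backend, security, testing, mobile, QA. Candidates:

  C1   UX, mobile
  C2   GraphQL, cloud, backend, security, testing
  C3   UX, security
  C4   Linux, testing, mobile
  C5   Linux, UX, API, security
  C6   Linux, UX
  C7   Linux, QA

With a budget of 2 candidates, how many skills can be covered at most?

8

Choosing C2, C5 covers {GraphQL, cloud, Linux, UX, API, backend, security, testing} — 8 skills.
No choice of 2 candidates does better; here mobile, QA are left uncovered.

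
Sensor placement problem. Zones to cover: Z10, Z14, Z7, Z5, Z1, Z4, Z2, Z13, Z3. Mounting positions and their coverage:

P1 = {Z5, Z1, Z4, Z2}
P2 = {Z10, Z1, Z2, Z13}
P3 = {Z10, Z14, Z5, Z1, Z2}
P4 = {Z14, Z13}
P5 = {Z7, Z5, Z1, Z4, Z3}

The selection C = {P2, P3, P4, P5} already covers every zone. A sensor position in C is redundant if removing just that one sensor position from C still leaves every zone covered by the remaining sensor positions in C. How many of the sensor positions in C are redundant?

3

Drop P2: the rest still cover every zone — redundant.
Drop P3: the rest still cover every zone — redundant.
Drop P4: the rest still cover every zone — redundant.
Drop P5: Z7, Z4, Z3 uncovered — not redundant.
3 redundant: P2, P3, P4.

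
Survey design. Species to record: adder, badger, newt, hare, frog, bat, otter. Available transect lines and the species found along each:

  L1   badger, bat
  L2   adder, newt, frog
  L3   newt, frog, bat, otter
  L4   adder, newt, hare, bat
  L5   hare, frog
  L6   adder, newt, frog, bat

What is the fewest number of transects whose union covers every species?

L1, L3, L4 together cover {adder, badger, newt, hare, frog, bat, otter} — every species.
No 2 of the 6 transects cover everything (all 15 pairs fall short), so 3 is minimum.

3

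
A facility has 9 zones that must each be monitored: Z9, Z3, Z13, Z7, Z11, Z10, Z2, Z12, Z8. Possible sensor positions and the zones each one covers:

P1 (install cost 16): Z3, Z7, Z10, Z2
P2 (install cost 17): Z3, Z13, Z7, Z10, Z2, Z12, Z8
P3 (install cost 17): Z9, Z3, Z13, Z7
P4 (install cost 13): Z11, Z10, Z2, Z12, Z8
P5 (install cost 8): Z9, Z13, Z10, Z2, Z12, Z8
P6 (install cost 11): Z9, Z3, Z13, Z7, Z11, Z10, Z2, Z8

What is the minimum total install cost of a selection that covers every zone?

19

P5, P6 cover every zone at install cost 8 + 11 = 19.
Any cover uses at least 2 sensor positions; among all covering selections none totals below 19.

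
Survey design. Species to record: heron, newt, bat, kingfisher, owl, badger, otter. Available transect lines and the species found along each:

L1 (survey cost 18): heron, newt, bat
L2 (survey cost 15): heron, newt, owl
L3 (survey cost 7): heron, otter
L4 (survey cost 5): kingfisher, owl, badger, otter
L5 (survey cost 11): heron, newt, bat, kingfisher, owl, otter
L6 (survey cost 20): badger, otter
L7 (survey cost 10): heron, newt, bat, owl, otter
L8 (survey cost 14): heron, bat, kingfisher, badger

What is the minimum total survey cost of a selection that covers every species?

15

L4, L7 cover every species at survey cost 5 + 10 = 15.
Any cover uses at least 2 transects; among all covering selections none totals below 15.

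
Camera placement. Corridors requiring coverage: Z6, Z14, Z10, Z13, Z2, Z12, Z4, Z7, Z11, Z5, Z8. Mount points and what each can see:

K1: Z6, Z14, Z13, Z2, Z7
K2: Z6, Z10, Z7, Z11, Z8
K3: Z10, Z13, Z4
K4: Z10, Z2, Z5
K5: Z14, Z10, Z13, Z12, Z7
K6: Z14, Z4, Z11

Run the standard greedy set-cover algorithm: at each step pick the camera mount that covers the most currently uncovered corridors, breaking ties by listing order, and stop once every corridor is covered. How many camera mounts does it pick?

Pick 1: K1 covers 5 new corridors (Z6, Z14, Z13, Z2, Z7).
Pick 2: K2 covers 3 new corridors (Z10, Z11, Z8).
Pick 3: K3 covers 1 new corridors (Z4).
Pick 4: K4 covers 1 new corridors (Z5).
Pick 5: K5 covers 1 new corridors (Z12).
Greedy uses 5 camera mounts. (The true minimum is 4.)

5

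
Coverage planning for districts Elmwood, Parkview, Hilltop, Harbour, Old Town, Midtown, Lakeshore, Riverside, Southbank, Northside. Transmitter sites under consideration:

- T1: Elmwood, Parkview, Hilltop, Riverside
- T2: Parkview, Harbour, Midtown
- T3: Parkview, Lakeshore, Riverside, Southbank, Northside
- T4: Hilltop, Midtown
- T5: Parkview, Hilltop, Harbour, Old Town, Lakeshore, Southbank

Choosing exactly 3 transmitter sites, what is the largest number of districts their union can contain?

Choosing T1, T2, T3 covers {Elmwood, Parkview, Hilltop, Harbour, Midtown, Lakeshore, Riverside, Southbank, Northside} — 9 districts.
No choice of 3 transmitter sites does better; here Old Town is left uncovered.

9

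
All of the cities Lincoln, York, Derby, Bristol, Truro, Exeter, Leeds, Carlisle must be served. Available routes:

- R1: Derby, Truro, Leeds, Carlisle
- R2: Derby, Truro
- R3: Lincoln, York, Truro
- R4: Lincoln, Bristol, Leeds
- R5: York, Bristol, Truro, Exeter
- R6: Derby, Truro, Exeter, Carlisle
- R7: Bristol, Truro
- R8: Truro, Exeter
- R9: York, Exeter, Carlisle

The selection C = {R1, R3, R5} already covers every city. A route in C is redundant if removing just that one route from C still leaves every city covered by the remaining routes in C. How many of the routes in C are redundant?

0

Drop R1: Derby, Leeds, Carlisle uncovered — not redundant.
Drop R3: Lincoln uncovered — not redundant.
Drop R5: Bristol, Exeter uncovered — not redundant.
None of the routes in C is redundant.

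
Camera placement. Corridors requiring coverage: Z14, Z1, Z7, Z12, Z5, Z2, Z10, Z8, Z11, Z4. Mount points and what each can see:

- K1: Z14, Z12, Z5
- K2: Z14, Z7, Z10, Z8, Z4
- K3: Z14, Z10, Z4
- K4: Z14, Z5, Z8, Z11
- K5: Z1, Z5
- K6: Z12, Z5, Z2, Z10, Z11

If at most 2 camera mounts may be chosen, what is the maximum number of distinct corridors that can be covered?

Choosing K2, K6 covers {Z14, Z7, Z12, Z5, Z2, Z10, Z8, Z11, Z4} — 9 corridors.
No choice of 2 camera mounts does better; here Z1 is left uncovered.

9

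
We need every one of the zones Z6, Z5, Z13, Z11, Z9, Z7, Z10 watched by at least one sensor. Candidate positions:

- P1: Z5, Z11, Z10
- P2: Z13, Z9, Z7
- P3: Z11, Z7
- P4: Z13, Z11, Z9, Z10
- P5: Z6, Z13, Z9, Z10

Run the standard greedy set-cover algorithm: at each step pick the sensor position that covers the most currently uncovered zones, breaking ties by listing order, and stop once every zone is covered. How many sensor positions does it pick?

Pick 1: P4 covers 4 new zones (Z13, Z11, Z9, Z10).
Pick 2: P1 covers 1 new zones (Z5).
Pick 3: P2 covers 1 new zones (Z7).
Pick 4: P5 covers 1 new zones (Z6).
Greedy uses 4 sensor positions. (The true minimum is 3.)

4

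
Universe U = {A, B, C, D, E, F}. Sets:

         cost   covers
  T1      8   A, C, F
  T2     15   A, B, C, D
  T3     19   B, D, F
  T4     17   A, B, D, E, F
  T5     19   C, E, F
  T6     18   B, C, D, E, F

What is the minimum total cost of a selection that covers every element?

T1, T4 cover every element at cost 8 + 17 = 25.
Any cover uses at least 2 sets; among all covering selections none totals below 25.

25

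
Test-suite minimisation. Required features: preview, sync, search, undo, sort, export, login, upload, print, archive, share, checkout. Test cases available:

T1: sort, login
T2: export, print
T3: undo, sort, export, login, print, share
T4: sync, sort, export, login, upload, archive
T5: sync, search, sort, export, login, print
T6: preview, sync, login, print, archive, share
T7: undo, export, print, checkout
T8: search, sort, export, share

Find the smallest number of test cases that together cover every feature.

T4, T5, T6, T7 together cover {preview, sync, search, undo, sort, export, login, upload, print, archive, share, checkout} — every feature.
No 3 of the 8 test cases cover everything (all 56 triples fall short), so 4 is minimum.

4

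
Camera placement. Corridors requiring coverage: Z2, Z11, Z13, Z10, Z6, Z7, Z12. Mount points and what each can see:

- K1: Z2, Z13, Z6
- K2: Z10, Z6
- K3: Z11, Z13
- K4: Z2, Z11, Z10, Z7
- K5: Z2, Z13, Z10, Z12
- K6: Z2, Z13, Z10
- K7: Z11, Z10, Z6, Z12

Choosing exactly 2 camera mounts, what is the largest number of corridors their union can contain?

Choosing K1, K4 covers {Z2, Z11, Z13, Z10, Z6, Z7} — 6 corridors.
No choice of 2 camera mounts does better; here Z12 is left uncovered.

6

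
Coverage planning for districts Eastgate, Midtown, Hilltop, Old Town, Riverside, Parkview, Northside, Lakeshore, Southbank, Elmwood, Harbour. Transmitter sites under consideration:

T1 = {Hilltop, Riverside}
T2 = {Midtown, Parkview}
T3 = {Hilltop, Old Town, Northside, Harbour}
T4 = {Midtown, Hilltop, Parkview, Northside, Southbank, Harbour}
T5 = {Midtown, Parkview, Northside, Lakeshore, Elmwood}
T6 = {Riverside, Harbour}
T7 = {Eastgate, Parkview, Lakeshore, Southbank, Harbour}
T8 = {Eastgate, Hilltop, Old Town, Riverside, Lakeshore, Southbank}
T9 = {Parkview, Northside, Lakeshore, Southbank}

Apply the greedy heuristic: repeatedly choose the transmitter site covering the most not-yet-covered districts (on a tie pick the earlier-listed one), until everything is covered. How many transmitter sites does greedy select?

3

Pick 1: T4 covers 6 new districts (Midtown, Hilltop, Parkview, Northside, Southbank, Harbour).
Pick 2: T8 covers 4 new districts (Eastgate, Old Town, Riverside, Lakeshore).
Pick 3: T5 covers 1 new districts (Elmwood).
Greedy uses 3 transmitter sites.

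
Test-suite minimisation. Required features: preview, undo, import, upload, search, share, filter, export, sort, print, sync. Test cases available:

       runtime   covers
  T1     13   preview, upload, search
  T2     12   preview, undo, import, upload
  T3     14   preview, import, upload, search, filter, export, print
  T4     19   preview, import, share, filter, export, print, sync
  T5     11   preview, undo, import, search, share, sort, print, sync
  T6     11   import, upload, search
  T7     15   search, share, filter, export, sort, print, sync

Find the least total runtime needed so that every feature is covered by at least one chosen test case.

T3, T5 cover every feature at runtime 14 + 11 = 25.
Any cover uses at least 2 test cases; among all covering selections none totals below 25.

25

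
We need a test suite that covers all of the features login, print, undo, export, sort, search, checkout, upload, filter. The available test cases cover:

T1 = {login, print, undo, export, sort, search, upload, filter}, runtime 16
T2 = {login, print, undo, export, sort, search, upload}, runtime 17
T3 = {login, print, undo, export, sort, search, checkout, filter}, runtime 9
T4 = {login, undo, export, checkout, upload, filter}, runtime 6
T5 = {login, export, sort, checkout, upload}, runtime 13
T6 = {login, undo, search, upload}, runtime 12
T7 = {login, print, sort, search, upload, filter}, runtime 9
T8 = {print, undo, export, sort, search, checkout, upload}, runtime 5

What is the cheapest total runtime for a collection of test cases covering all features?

T4, T8 cover every feature at runtime 6 + 5 = 11.
Any cover uses at least 2 test cases; among all covering selections none totals below 11.

11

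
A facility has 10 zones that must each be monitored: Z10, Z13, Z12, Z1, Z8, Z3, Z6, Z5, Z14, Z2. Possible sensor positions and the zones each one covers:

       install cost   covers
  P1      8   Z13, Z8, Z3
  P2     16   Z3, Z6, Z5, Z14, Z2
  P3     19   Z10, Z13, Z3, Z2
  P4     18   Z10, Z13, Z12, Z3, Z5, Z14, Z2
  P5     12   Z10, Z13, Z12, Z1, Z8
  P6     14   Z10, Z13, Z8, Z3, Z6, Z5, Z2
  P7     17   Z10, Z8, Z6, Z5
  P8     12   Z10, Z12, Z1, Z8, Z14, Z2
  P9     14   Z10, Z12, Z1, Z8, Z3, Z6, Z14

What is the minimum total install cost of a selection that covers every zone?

26

P6, P8 cover every zone at install cost 14 + 12 = 26.
Any cover uses at least 2 sensor positions; among all covering selections none totals below 26.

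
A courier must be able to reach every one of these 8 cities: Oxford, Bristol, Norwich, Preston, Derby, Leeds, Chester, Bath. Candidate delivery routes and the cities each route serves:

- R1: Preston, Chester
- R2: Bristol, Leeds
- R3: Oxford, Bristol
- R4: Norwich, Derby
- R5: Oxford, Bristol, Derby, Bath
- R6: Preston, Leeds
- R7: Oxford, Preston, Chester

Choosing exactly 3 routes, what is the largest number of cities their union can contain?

7

Choosing R1, R2, R5 covers {Oxford, Bristol, Preston, Derby, Leeds, Chester, Bath} — 7 cities.
No choice of 3 routes does better; here Norwich is left uncovered.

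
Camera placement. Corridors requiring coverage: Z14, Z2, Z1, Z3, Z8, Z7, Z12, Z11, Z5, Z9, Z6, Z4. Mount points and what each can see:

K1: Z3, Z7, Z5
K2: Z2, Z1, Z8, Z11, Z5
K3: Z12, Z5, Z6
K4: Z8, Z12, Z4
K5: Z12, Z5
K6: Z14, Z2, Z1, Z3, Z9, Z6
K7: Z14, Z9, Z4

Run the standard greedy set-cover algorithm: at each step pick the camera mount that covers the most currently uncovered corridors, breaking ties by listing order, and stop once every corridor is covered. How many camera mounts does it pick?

4

Pick 1: K6 covers 6 new corridors (Z14, Z2, Z1, Z3, Z9, Z6).
Pick 2: K2 covers 3 new corridors (Z8, Z11, Z5).
Pick 3: K4 covers 2 new corridors (Z12, Z4).
Pick 4: K1 covers 1 new corridors (Z7).
Greedy uses 4 camera mounts.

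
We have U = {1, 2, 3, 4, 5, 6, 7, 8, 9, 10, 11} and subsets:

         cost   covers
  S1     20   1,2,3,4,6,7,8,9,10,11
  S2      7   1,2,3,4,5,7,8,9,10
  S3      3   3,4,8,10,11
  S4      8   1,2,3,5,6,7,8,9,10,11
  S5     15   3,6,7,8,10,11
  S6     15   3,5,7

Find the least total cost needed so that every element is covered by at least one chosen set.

S3, S4 cover every element at cost 3 + 8 = 11.
Any cover uses at least 2 sets; among all covering selections none totals below 11.

11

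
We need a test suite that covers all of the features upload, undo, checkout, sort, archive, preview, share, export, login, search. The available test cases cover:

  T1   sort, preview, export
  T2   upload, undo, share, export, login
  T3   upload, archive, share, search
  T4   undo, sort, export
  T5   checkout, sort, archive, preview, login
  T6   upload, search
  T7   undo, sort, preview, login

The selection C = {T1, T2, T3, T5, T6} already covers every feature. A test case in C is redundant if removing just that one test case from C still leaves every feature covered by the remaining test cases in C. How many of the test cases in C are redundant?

3

Drop T1: the rest still cover every feature — redundant.
Drop T2: undo uncovered — not redundant.
Drop T3: the rest still cover every feature — redundant.
Drop T5: checkout uncovered — not redundant.
Drop T6: the rest still cover every feature — redundant.
3 redundant: T1, T3, T6.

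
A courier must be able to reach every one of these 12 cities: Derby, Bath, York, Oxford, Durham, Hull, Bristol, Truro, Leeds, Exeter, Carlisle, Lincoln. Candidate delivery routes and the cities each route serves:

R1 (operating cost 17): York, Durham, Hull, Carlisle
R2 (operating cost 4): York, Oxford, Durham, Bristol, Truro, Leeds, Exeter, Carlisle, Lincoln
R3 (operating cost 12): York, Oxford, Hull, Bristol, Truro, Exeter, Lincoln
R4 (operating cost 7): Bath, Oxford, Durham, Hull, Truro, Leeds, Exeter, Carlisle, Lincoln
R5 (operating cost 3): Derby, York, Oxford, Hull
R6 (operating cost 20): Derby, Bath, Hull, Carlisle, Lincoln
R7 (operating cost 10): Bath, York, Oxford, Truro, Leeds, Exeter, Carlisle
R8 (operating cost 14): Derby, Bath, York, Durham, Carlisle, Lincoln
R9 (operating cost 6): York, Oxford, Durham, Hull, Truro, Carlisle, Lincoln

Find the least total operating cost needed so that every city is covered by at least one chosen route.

14

R2, R4, R5 cover every city at operating cost 4 + 7 + 3 = 14.
Any cover uses at least 2 routes; among all covering selections none totals below 14.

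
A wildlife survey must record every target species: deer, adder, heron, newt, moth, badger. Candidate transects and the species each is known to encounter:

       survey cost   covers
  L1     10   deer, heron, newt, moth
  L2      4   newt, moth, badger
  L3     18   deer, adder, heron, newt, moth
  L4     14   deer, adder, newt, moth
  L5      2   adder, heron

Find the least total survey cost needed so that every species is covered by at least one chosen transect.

16

L1, L2, L5 cover every species at survey cost 10 + 4 + 2 = 16.
Any cover uses at least 2 transects; among all covering selections none totals below 16.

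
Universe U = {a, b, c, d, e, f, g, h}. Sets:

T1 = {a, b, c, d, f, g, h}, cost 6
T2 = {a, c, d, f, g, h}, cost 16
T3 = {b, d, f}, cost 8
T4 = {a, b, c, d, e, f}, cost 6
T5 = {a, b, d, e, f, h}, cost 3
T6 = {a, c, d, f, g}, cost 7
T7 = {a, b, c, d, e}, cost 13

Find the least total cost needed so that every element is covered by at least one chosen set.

9

T1, T5 cover every element at cost 6 + 3 = 9.
Any cover uses at least 2 sets; among all covering selections none totals below 9.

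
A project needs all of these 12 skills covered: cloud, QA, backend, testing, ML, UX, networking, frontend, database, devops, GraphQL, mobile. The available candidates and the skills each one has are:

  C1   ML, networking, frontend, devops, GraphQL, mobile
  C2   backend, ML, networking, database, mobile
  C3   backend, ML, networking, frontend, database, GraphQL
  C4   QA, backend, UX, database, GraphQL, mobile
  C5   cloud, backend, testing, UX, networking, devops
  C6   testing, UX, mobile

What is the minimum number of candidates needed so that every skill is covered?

3

C1, C4, C5 together cover {cloud, QA, backend, testing, ML, UX, networking, frontend, database, devops, GraphQL, mobile} — every skill.
No 2 of the 6 candidates cover everything (all 15 pairs fall short), so 3 is minimum.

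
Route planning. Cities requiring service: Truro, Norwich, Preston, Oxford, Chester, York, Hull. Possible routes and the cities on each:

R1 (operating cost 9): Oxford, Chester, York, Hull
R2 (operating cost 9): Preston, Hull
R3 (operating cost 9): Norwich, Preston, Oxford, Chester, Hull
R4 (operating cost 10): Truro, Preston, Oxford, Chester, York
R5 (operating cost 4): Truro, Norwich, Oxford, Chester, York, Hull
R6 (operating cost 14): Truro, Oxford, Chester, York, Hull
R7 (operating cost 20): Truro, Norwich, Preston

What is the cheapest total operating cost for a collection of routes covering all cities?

13

R2, R5 cover every city at operating cost 9 + 4 = 13.
Any cover uses at least 2 routes; among all covering selections none totals below 13.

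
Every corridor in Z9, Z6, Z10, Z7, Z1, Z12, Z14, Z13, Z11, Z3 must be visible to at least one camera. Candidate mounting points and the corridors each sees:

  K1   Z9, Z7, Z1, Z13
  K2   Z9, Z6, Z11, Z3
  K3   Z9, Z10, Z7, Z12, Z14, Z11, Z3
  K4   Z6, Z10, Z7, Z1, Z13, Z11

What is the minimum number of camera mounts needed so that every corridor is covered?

K3, K4 together cover {Z9, Z6, Z10, Z7, Z1, Z12, Z14, Z13, Z11, Z3} — every corridor.
No single camera mount contains all 10 corridors, so 2 is optimal.

2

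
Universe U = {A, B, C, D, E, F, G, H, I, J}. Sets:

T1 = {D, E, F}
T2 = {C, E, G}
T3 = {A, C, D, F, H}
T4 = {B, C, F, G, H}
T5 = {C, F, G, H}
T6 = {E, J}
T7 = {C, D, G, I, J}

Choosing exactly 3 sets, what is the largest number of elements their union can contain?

Choosing T1, T3, T7 covers {A, C, D, E, F, G, H, I, J} — 9 elements.
No choice of 3 sets does better; here B is left uncovered.

9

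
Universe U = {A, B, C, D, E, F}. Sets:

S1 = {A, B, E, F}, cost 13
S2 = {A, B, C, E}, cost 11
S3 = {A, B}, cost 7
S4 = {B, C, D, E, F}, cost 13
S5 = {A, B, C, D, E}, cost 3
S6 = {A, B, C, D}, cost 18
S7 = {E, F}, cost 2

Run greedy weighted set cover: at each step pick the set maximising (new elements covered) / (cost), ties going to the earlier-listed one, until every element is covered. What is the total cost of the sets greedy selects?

5

Pick 1: S5 adds 5 new (A, B, C, D, E) at cost 3 (ratio 5/3).
Pick 2: S7 adds 1 new (F) at cost 2 (ratio 1/2).
Greedy total cost: 3 + 2 = 5.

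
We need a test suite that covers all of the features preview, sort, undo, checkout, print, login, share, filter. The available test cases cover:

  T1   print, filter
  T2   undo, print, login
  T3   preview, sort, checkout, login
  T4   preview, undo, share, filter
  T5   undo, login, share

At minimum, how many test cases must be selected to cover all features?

3

T1, T3, T4 together cover {preview, sort, undo, checkout, print, login, share, filter} — every feature.
No 2 of the 5 test cases cover everything (all 10 pairs fall short), so 3 is minimum.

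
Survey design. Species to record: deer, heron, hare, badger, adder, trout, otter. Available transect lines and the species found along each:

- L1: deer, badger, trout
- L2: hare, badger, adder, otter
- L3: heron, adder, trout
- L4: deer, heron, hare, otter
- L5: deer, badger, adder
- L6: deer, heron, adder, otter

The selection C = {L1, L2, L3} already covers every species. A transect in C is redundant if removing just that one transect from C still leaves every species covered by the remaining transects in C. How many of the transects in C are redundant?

0

Drop L1: deer uncovered — not redundant.
Drop L2: hare, otter uncovered — not redundant.
Drop L3: heron uncovered — not redundant.
None of the transects in C is redundant.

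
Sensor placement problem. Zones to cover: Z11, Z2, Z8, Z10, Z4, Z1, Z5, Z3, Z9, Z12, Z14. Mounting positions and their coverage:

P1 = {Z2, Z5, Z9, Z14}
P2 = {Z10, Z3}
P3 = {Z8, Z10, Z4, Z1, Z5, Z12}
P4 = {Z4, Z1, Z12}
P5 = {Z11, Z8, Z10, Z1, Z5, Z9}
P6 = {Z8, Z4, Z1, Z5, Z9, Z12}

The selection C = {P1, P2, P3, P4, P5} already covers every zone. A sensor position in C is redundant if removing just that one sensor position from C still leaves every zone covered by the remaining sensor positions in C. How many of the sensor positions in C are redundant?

Drop P1: Z2, Z14 uncovered — not redundant.
Drop P2: Z3 uncovered — not redundant.
Drop P3: the rest still cover every zone — redundant.
Drop P4: the rest still cover every zone — redundant.
Drop P5: Z11 uncovered — not redundant.
2 redundant: P3, P4.

2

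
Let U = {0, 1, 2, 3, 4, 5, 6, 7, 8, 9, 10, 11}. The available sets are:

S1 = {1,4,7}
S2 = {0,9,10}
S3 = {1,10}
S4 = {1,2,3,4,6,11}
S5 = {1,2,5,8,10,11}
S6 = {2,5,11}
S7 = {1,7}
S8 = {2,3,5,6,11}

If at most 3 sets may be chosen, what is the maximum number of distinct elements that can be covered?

11

Choosing S1, S2, S8 covers {0, 1, 2, 3, 4, 5, 6, 7, 9, 10, 11} — 11 elements.
No choice of 3 sets does better; here 8 is left uncovered.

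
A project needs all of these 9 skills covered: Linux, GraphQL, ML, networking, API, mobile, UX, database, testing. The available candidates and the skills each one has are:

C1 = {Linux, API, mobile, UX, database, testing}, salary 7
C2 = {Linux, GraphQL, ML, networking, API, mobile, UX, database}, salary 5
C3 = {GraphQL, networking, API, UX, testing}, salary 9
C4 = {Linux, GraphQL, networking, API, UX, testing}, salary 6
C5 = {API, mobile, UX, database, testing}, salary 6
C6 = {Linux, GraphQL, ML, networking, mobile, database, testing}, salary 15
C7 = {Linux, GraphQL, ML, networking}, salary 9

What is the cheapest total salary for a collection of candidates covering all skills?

C2, C4 cover every skill at salary 5 + 6 = 11.
Any cover uses at least 2 candidates; among all covering selections none totals below 11.

11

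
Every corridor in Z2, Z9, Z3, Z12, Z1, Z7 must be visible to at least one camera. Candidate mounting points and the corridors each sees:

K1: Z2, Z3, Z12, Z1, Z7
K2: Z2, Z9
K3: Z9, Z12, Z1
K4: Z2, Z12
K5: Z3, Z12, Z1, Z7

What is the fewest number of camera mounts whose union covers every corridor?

K1, K2 together cover {Z2, Z9, Z3, Z12, Z1, Z7} — every corridor.
No single camera mount contains all 6 corridors, so 2 is optimal.

2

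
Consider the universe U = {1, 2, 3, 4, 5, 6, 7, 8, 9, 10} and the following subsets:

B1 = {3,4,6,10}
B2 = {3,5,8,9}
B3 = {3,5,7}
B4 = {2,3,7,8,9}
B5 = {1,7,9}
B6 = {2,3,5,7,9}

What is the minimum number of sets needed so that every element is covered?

B1, B2, B4, B5 together cover {1, 2, 3, 4, 5, 6, 7, 8, 9, 10} — every element.
No 3 of the 6 sets cover everything (all 20 triples fall short), so 4 is minimum.

4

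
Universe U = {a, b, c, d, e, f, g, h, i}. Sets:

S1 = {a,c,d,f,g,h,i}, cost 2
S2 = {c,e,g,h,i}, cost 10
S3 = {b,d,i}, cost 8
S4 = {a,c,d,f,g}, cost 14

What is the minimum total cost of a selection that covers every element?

S1, S2, S3 cover every element at cost 2 + 10 + 8 = 20.
Any cover uses at least 3 sets; among all covering selections none totals below 20.

20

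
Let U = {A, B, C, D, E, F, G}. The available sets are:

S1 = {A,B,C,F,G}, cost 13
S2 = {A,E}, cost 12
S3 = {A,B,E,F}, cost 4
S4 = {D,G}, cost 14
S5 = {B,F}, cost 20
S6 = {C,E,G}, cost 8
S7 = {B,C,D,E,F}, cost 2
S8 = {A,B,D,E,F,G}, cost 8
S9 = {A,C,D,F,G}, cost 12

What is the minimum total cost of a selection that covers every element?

10

S7, S8 cover every element at cost 2 + 8 = 10.
Any cover uses at least 2 sets; among all covering selections none totals below 10.
Greedy by coverage-per-cost would pick S7, S3, S6 for 14 — worse than the optimum 10.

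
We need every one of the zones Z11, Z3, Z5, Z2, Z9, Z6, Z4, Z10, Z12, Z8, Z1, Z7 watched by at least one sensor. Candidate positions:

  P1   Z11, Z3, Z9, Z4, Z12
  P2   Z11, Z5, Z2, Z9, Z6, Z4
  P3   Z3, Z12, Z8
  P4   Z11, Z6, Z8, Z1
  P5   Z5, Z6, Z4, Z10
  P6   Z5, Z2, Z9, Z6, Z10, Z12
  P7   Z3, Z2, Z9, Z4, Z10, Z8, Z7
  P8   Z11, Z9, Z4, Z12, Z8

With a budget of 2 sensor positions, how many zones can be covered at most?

Choosing P2, P7 covers {Z11, Z3, Z5, Z2, Z9, Z6, Z4, Z10, Z8, Z7} — 10 zones.
No choice of 2 sensor positions does better; here Z12, Z1 are left uncovered.

10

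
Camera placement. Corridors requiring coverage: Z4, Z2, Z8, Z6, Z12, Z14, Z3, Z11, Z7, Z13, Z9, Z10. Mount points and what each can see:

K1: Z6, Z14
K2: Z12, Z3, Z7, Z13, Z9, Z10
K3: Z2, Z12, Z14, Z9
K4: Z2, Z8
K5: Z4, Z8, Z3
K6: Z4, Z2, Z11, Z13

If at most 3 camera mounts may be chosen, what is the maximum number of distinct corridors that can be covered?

Choosing K1, K2, K6 covers {Z4, Z2, Z6, Z12, Z14, Z3, Z11, Z7, Z13, Z9, Z10} — 11 corridors.
No choice of 3 camera mounts does better; here Z8 is left uncovered.

11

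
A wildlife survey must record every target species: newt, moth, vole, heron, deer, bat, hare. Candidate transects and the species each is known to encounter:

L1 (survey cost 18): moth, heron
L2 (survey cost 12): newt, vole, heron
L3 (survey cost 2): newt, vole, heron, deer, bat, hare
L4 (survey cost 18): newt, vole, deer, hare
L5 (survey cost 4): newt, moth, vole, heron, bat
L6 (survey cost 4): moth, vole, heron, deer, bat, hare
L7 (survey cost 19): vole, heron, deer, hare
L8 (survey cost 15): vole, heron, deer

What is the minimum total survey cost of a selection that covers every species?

6

L3, L5 cover every species at survey cost 2 + 4 = 6.
Any cover uses at least 2 transects; among all covering selections none totals below 6.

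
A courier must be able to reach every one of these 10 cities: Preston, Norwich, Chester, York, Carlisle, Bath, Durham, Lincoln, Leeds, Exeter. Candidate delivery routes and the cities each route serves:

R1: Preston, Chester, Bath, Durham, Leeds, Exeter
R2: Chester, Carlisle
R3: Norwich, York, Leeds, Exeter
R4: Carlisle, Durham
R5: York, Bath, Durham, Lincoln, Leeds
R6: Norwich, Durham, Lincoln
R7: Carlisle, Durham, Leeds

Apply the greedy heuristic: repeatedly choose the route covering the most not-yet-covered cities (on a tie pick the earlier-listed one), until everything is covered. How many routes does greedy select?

4

Pick 1: R1 covers 6 new cities (Preston, Chester, Bath, Durham, Leeds, Exeter).
Pick 2: R3 covers 2 new cities (Norwich, York).
Pick 3: R2 covers 1 new cities (Carlisle).
Pick 4: R5 covers 1 new cities (Lincoln).
Greedy uses 4 routes.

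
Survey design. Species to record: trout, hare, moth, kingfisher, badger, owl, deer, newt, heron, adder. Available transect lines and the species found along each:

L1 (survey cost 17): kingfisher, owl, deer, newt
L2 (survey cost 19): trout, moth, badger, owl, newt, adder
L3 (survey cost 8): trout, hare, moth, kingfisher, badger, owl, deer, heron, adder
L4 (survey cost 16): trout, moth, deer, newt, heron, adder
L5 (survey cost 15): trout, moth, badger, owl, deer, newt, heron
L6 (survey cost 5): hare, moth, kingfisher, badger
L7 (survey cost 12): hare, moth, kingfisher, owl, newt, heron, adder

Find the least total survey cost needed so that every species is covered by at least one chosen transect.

20

L3, L7 cover every species at survey cost 8 + 12 = 20.
Any cover uses at least 2 transects; among all covering selections none totals below 20.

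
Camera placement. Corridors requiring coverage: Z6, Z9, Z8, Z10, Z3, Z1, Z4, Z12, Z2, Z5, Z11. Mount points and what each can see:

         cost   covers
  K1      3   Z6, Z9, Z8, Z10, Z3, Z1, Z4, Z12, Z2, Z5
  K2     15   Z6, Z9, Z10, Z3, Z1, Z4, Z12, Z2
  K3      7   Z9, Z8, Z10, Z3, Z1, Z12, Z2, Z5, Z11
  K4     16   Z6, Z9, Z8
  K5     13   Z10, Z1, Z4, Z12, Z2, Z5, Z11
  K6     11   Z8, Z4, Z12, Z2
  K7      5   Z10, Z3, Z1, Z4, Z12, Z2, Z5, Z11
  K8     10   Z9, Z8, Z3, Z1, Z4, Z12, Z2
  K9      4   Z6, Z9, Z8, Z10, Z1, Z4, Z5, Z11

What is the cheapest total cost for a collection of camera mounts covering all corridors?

K1, K9 cover every corridor at cost 3 + 4 = 7.
Any cover uses at least 2 camera mounts; among all covering selections none totals below 7.

7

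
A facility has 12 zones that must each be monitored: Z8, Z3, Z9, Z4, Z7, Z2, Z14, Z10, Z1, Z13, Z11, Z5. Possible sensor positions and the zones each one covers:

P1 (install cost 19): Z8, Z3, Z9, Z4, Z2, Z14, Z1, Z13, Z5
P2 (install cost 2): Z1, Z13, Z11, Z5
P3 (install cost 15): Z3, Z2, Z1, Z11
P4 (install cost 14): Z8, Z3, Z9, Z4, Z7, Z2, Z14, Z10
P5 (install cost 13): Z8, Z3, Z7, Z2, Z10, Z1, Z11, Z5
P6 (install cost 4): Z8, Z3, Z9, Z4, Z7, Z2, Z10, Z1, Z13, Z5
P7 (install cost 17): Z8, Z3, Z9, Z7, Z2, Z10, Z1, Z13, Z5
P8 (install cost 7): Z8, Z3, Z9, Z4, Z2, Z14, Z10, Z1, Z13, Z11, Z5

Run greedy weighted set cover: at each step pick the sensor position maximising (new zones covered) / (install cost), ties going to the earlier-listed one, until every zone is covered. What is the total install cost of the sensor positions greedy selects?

13

Pick 1: P6 adds 10 new (Z8, Z3, Z9, Z4, Z7, Z2, Z10, Z1, Z13, Z5) at install cost 4 (ratio 10/4).
Pick 2: P2 adds 1 new (Z11) at install cost 2 (ratio 1/2).
Pick 3: P8 adds 1 new (Z14) at install cost 7 (ratio 1/7).
Greedy total install cost: 4 + 2 + 7 = 13. (The true optimum is 11, so greedy overshoots here.)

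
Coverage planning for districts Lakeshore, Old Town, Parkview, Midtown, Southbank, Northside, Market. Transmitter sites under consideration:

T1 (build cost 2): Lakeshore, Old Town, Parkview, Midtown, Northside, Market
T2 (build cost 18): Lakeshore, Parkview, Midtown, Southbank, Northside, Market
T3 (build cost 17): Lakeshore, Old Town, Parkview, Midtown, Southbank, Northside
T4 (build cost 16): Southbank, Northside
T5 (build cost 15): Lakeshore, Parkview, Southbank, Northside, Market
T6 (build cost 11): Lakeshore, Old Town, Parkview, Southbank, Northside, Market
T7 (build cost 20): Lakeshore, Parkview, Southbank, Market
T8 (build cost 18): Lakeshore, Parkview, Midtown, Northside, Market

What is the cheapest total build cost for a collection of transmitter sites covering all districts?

13

T1, T6 cover every district at build cost 2 + 11 = 13.
Any cover uses at least 2 transmitter sites; among all covering selections none totals below 13.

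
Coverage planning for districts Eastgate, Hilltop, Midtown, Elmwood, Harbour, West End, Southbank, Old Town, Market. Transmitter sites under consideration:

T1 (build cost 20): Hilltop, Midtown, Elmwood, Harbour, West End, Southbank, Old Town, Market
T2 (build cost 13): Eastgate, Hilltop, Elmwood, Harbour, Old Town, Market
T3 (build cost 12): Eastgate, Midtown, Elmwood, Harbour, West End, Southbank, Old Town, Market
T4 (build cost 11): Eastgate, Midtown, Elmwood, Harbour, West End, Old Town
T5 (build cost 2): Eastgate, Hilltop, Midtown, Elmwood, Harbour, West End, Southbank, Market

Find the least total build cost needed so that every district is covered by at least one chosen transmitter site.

13

T4, T5 cover every district at build cost 11 + 2 = 13.
Any cover uses at least 2 transmitter sites; among all covering selections none totals below 13.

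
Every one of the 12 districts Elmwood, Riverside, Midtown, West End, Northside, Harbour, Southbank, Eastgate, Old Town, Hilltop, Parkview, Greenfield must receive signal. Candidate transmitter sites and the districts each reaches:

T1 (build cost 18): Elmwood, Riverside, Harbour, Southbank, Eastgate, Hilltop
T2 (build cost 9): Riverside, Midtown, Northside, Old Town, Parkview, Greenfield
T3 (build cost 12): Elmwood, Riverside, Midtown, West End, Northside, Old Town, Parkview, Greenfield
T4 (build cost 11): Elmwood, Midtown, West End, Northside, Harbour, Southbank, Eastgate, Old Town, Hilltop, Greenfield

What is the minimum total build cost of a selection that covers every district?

T2, T4 cover every district at build cost 9 + 11 = 20.
Any cover uses at least 2 transmitter sites; among all covering selections none totals below 20.

20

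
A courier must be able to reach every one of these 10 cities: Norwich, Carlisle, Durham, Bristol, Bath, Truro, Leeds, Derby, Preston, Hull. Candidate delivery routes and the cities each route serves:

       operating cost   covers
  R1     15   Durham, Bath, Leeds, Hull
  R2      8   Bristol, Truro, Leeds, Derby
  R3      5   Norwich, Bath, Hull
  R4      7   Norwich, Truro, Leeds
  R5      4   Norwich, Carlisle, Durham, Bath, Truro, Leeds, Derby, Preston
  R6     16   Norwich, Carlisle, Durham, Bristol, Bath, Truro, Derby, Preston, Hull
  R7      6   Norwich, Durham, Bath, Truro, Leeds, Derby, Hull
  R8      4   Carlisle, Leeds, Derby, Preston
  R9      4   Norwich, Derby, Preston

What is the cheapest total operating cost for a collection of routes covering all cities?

R2, R3, R5 cover every city at operating cost 8 + 5 + 4 = 17.
Any cover uses at least 2 routes; among all covering selections none totals below 17.

17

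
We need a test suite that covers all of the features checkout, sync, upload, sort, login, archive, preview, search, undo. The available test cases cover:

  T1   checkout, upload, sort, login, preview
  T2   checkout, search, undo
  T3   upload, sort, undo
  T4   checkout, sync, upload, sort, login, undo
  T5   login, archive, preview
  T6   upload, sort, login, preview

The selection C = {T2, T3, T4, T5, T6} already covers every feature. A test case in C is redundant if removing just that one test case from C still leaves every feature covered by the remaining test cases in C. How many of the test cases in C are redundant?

2

Drop T2: search uncovered — not redundant.
Drop T3: the rest still cover every feature — redundant.
Drop T4: sync uncovered — not redundant.
Drop T5: archive uncovered — not redundant.
Drop T6: the rest still cover every feature — redundant.
2 redundant: T3, T6.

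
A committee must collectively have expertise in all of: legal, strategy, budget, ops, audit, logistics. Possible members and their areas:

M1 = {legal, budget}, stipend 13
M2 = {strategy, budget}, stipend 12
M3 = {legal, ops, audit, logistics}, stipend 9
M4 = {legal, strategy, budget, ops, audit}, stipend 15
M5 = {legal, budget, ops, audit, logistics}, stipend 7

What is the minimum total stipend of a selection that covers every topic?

19

M2, M5 cover every topic at stipend 12 + 7 = 19.
Any cover uses at least 2 members; among all covering selections none totals below 19.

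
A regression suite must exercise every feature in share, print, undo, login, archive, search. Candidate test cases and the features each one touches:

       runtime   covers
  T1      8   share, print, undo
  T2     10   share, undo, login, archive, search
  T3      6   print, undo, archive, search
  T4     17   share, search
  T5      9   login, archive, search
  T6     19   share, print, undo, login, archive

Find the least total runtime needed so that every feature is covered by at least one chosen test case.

T2, T3 cover every feature at runtime 10 + 6 = 16.
Any cover uses at least 2 test cases; among all covering selections none totals below 16.

16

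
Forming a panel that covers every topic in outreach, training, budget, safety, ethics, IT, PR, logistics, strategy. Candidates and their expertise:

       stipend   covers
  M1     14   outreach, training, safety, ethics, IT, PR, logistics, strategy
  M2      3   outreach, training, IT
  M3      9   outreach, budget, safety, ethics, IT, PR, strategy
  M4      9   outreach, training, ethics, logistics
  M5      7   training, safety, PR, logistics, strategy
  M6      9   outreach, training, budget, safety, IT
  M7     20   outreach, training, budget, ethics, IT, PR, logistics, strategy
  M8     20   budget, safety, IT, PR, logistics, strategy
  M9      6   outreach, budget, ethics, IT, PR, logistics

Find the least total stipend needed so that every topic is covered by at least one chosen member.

M5, M9 cover every topic at stipend 7 + 6 = 13.
Any cover uses at least 2 members; among all covering selections none totals below 13.
Greedy by coverage-per-stipend would pick M2, M9, M5 for 16 — worse than the optimum 13.

13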